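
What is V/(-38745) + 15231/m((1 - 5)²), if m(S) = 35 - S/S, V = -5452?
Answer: 590310463/1317330 ≈ 448.11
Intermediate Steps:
m(S) = 34 (m(S) = 35 - 1*1 = 35 - 1 = 34)
V/(-38745) + 15231/m((1 - 5)²) = -5452/(-38745) + 15231/34 = -5452*(-1/38745) + 15231*(1/34) = 5452/38745 + 15231/34 = 590310463/1317330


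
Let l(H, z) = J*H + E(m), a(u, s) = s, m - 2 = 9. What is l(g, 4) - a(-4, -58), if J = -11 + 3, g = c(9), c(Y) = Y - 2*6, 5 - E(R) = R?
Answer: 76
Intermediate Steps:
m = 11 (m = 2 + 9 = 11)
E(R) = 5 - R
c(Y) = -12 + Y (c(Y) = Y - 12 = -12 + Y)
g = -3 (g = -12 + 9 = -3)
J = -8
l(H, z) = -6 - 8*H (l(H, z) = -8*H + (5 - 1*11) = -8*H + (5 - 11) = -8*H - 6 = -6 - 8*H)
l(g, 4) - a(-4, -58) = (-6 - 8*(-3)) - 1*(-58) = (-6 + 24) + 58 = 18 + 58 = 76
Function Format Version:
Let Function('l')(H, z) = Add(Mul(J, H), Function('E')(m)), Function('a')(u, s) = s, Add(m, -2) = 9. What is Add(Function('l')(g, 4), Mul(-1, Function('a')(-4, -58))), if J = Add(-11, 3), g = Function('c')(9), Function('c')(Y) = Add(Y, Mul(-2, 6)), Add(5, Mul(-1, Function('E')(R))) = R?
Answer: 76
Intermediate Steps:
m = 11 (m = Add(2, 9) = 11)
Function('E')(R) = Add(5, Mul(-1, R))
Function('c')(Y) = Add(-12, Y) (Function('c')(Y) = Add(Y, -12) = Add(-12, Y))
g = -3 (g = Add(-12, 9) = -3)
J = -8
Function('l')(H, z) = Add(-6, Mul(-8, H)) (Function('l')(H, z) = Add(Mul(-8, H), Add(5, Mul(-1, 11))) = Add(Mul(-8, H), Add(5, -11)) = Add(Mul(-8, H), -6) = Add(-6, Mul(-8, H)))
Add(Function('l')(g, 4), Mul(-1, Function('a')(-4, -58))) = Add(Add(-6, Mul(-8, -3)), Mul(-1, -58)) = Add(Add(-6, 24), 58) = Add(18, 58) = 76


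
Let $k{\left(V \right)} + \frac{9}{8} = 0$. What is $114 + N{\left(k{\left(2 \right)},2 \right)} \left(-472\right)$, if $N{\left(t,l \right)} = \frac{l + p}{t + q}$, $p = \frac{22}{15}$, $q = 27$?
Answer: $\frac{157618}{3105} \approx 50.763$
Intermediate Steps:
$k{\left(V \right)} = - \frac{9}{8}$ ($k{\left(V \right)} = - \frac{9}{8} + 0 = - \frac{9}{8}$)
$p = \frac{22}{15}$ ($p = 22 \cdot \frac{1}{15} = \frac{22}{15} \approx 1.4667$)
$N{\left(t,l \right)} = \frac{\frac{22}{15} + l}{27 + t}$ ($N{\left(t,l \right)} = \frac{l + \frac{22}{15}}{t + 27} = \frac{\frac{22}{15} + l}{27 + t}$)
$114 + N{\left(k{\left(2 \right)},2 \right)} \left(-472\right) = 114 + \frac{\frac{22}{15} + 2}{27 - \frac{9}{8}} \left(-472\right) = 114 + \frac{1}{\frac{207}{8}} \cdot \frac{52}{15} \left(-472\right) = 114 + \frac{8}{207} \cdot \frac{52}{15} \left(-472\right) = 114 + \frac{416}{3105} \left(-472\right) = 114 - \frac{196352}{3105} = \frac{157618}{3105}$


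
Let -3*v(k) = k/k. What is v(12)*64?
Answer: -64/3 ≈ -21.333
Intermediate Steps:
v(k) = -⅓ (v(k) = -k/(3*k) = -⅓*1 = -⅓)
v(12)*64 = -⅓*64 = -64/3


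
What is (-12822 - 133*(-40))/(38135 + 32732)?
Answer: -7502/70867 ≈ -0.10586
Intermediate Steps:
(-12822 - 133*(-40))/(38135 + 32732) = (-12822 + 5320)/70867 = -7502*1/70867 = -7502/70867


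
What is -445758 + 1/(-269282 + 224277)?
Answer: -20061338791/45005 ≈ -4.4576e+5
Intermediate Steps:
-445758 + 1/(-269282 + 224277) = -445758 + 1/(-45005) = -445758 - 1/45005 = -20061338791/45005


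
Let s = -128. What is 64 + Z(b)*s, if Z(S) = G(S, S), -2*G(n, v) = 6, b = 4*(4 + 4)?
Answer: 448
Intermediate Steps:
b = 32 (b = 4*8 = 32)
G(n, v) = -3 (G(n, v) = -½*6 = -3)
Z(S) = -3
64 + Z(b)*s = 64 - 3*(-128) = 64 + 384 = 448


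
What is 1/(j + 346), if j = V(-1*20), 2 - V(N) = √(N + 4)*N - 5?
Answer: 353/131009 - 80*I/131009 ≈ 0.0026945 - 0.00061064*I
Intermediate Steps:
V(N) = 7 - N*√(4 + N) (V(N) = 2 - (√(N + 4)*N - 5) = 2 - (√(4 + N)*N - 5) = 2 - (N*√(4 + N) - 5) = 2 - (-5 + N*√(4 + N)) = 2 + (5 - N*√(4 + N)) = 7 - N*√(4 + N))
j = 7 + 80*I (j = 7 - (-1*20)*√(4 - 1*20) = 7 - 1*(-20)*√(4 - 20) = 7 - 1*(-20)*√(-16) = 7 - 1*(-20)*4*I = 7 + 80*I ≈ 7.0 + 80.0*I)
1/(j + 346) = 1/((7 + 80*I) + 346) = 1/(353 + 80*I) = (353 - 80*I)/131009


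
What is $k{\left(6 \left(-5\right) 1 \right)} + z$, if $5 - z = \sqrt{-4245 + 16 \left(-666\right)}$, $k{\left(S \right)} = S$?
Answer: $-25 - i \sqrt{14901} \approx -25.0 - 122.07 i$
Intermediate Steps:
$z = 5 - i \sqrt{14901}$ ($z = 5 - \sqrt{-4245 + 16 \left(-666\right)} = 5 - \sqrt{-4245 - 10656} = 5 - \sqrt{-14901} = 5 - i \sqrt{14901} \approx 5.0 - 122.07 i$)
$k{\left(6 \left(-5\right) 1 \right)} + z = 6 \left(-5\right) 1 + \left(5 - i \sqrt{14901}\right) = \left(-30\right) 1 + \left(5 - i \sqrt{14901}\right) = -30 + \left(5 - i \sqrt{14901}\right) = -25 - i \sqrt{14901}$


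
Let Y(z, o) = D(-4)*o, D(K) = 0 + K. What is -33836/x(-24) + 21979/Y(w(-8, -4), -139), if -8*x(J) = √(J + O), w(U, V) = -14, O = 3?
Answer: 21979/556 - 270688*I*√21/21 ≈ 39.531 - 59069.0*I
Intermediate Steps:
D(K) = K
x(J) = -√(3 + J)/8 (x(J) = -√(J + 3)/8 = -√(3 + J)/8)
Y(z, o) = -4*o
-33836/x(-24) + 21979/Y(w(-8, -4), -139) = -33836*(-8/√(3 - 24)) + 21979/((-4*(-139))) = -33836*8*I*√21/21 + 21979/556 = -270688*I*√21/21 + 21979/556 = 21979/556 - 270688*I*√21/21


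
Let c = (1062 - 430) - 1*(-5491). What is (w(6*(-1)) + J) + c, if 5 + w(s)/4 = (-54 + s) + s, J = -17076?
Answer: -11237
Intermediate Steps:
c = 6123 (c = 632 + 5491 = 6123)
w(s) = -236 + 8*s (w(s) = -20 + 4*((-54 + s) + s) = -20 + 4*(-54 + 2*s) = -20 + (-216 + 8*s) = -236 + 8*s)
(w(6*(-1)) + J) + c = ((-236 + 8*(6*(-1))) - 17076) + 6123 = ((-236 + 8*(-6)) - 17076) + 6123 = ((-236 - 48) - 17076) + 6123 = (-284 - 17076) + 6123 = -17360 + 6123 = -11237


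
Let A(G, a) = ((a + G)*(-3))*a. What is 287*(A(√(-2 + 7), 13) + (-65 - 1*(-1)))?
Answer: -163877 - 11193*√5 ≈ -1.8891e+5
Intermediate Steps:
A(G, a) = a*(-3*G - 3*a) (A(G, a) = ((G + a)*(-3))*a = (-3*G - 3*a)*a = a*(-3*G - 3*a))
287*(A(√(-2 + 7), 13) + (-65 - 1*(-1))) = 287*(-3*13*(√(-2 + 7) + 13) + (-65 - 1*(-1))) = 287*(-3*13*(√5 + 13) + (-65 + 1)) = 287*(-3*13*(13 + √5) - 64) = 287*((-507 - 39*√5) - 64) = 287*(-571 - 39*√5) = -163877 - 11193*√5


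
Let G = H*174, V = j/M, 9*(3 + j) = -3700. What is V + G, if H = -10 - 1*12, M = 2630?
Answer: -90612487/23670 ≈ -3828.2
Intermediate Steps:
j = -3727/9 (j = -3 + (⅑)*(-3700) = -3 - 3700/9 = -3727/9 ≈ -414.11)
V = -3727/23670 (V = -3727/9/2630 = -3727/9*1/2630 = -3727/23670 ≈ -0.15746)
H = -22 (H = -10 - 12 = -22)
G = -3828 (G = -22*174 = -3828)
V + G = -3727/23670 - 3828 = -90612487/23670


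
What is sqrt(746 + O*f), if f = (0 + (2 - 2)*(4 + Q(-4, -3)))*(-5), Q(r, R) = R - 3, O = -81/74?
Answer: sqrt(746) ≈ 27.313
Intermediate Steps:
O = -81/74 (O = -81*1/74 = -81/74 ≈ -1.0946)
Q(r, R) = -3 + R
f = 0 (f = (0 + (2 - 2)*(4 + (-3 - 3)))*(-5) = (0 + 0*(4 - 6))*(-5) = (0 + 0*(-2))*(-5) = (0 + 0)*(-5) = 0*(-5) = 0)
sqrt(746 + O*f) = sqrt(746 - 81/74*0) = sqrt(746 + 0) = sqrt(746)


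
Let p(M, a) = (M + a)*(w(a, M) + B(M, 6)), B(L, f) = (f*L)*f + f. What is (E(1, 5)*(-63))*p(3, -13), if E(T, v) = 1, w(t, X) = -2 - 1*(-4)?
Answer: 73080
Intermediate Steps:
w(t, X) = 2 (w(t, X) = -2 + 4 = 2)
B(L, f) = f + L*f**2 (B(L, f) = (L*f)*f + f = L*f**2 + f = f + L*f**2)
p(M, a) = (8 + 36*M)*(M + a) (p(M, a) = (M + a)*(2 + 6*(1 + M*6)) = (M + a)*(2 + 6*(1 + 6*M)) = (M + a)*(2 + (6 + 36*M)) = (M + a)*(8 + 36*M) = (8 + 36*M)*(M + a))
(E(1, 5)*(-63))*p(3, -13) = (1*(-63))*(8*3 + 8*(-13) + 36*3**2 + 36*3*(-13)) = -63*(24 - 104 + 36*9 - 1404) = -63*(24 - 104 + 324 - 1404) = -63*(-1160) = 73080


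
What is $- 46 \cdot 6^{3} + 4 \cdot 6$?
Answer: $-9912$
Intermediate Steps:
$- 46 \cdot 6^{3} + 4 \cdot 6 = \left(-46\right) 216 + 24 = -9936 + 24 = -9912$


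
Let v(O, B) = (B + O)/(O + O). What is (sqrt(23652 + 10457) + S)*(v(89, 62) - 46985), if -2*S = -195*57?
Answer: -92956734585/356 - 8363179*sqrt(34109)/178 ≈ -2.6979e+8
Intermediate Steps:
v(O, B) = (B + O)/(2*O) (v(O, B) = (B + O)/((2*O)) = (B + O)*(1/(2*O)) = (B + O)/(2*O))
S = 11115/2 (S = -(-195)*57/2 = -1/2*(-11115) = 11115/2 ≈ 5557.5)
(sqrt(23652 + 10457) + S)*(v(89, 62) - 46985) = (sqrt(23652 + 10457) + 11115/2)*((1/2)*(62 + 89)/89 - 46985) = (sqrt(34109) + 11115/2)*((1/2)*(1/89)*151 - 46985) = (11115/2 + sqrt(34109))*(151/178 - 46985) = (11115/2 + sqrt(34109))*(-8363179/178) = -92956734585/356 - 8363179*sqrt(34109)/178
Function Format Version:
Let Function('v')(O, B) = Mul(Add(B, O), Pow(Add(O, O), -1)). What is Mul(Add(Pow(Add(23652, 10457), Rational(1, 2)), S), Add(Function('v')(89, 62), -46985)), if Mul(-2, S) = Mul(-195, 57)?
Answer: Add(Rational(-92956734585, 356), Mul(Rational(-8363179, 178), Pow(34109, Rational(1, 2)))) ≈ -2.6979e+8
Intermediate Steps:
Function('v')(O, B) = Mul(Rational(1, 2), Pow(O, -1), Add(B, O)) (Function('v')(O, B) = Mul(Add(B, O), Pow(Mul(2, O), -1)) = Mul(Add(B, O), Mul(Rational(1, 2), Pow(O, -1))) = Mul(Rational(1, 2), Pow(O, -1), Add(B, O)))
S = Rational(11115, 2) (S = Mul(Rational(-1, 2), Mul(-195, 57)) = Mul(Rational(-1, 2), -11115) = Rational(11115, 2) ≈ 5557.5)
Mul(Add(Pow(Add(23652, 10457), Rational(1, 2)), S), Add(Function('v')(89, 62), -46985)) = Mul(Add(Pow(Add(23652, 10457), Rational(1, 2)), Rational(11115, 2)), Add(Mul(Rational(1, 2), Pow(89, -1), Add(62, 89)), -46985)) = Mul(Add(Pow(34109, Rational(1, 2)), Rational(11115, 2)), Add(Mul(Rational(1, 2), Rational(1, 89), 151), -46985)) = Mul(Add(Rational(11115, 2), Pow(34109, Rational(1, 2))), Add(Rational(151, 178), -46985)) = Mul(Add(Rational(11115, 2), Pow(34109, Rational(1, 2))), Rational(-8363179, 178)) = Add(Rational(-92956734585, 356), Mul(Rational(-8363179, 178), Pow(34109, Rational(1, 2))))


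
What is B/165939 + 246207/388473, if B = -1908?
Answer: 4457126321/7162535683 ≈ 0.62228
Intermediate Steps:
B/165939 + 246207/388473 = -1908/165939 + 246207/388473 = -1908*1/165939 + 246207*(1/388473) = -636/55313 + 82069/129491 = 4457126321/7162535683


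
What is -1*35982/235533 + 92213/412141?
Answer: 2296515689/32357602051 ≈ 0.070973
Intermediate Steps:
-1*35982/235533 + 92213/412141 = -35982*1/235533 + 92213*(1/412141) = -11994/78511 + 92213/412141 = 2296515689/32357602051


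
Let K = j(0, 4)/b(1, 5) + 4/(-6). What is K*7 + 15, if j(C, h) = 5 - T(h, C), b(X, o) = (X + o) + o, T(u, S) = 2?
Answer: 404/33 ≈ 12.242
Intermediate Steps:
b(X, o) = X + 2*o
j(C, h) = 3 (j(C, h) = 5 - 1*2 = 5 - 2 = 3)
K = -13/33 (K = 3/(1 + 2*5) + 4/(-6) = 3/(1 + 10) + 4*(-⅙) = 3/11 - ⅔ = -13/33 ≈ -0.39394)
K*7 + 15 = -13/33*7 + 15 = -91/33 + 15 = 404/33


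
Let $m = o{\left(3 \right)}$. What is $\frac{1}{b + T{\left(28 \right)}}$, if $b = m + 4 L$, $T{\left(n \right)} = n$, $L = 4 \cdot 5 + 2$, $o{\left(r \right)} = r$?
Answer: $\frac{1}{119} \approx 0.0084034$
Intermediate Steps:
$m = 3$
$L = 22$ ($L = 20 + 2 = 22$)
$b = 91$ ($b = 3 + 4 \cdot 22 = 3 + 88 = 91$)
$\frac{1}{b + T{\left(28 \right)}} = \frac{1}{91 + 28} = \frac{1}{119}$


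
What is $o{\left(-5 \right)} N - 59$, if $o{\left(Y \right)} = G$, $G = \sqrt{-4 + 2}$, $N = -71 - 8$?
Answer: $-59 - 79 i \sqrt{2} \approx -59.0 - 111.72 i$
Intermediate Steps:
$N = -79$
$G = i \sqrt{2}$ ($G = \sqrt{-2} = i \sqrt{2} \approx 1.4142 i$)
$o{\left(Y \right)} = i \sqrt{2}$
$o{\left(-5 \right)} N - 59 = i \sqrt{2} \left(-79\right) - 59 = - 79 i \sqrt{2} - 59 = -59 - 79 i \sqrt{2}$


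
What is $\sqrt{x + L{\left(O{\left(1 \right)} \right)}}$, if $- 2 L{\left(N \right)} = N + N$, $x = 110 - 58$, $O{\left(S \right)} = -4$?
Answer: $2 \sqrt{14} \approx 7.4833$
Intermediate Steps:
$x = 52$ ($x = 110 - 58 = 52$)
$L{\left(N \right)} = - N$ ($L{\left(N \right)} = - \frac{N + N}{2} = - \frac{2 N}{2} = - N$)
$\sqrt{x + L{\left(O{\left(1 \right)} \right)}} = \sqrt{52 - -4} = \sqrt{52 + 4} = \sqrt{56} = 2 \sqrt{14}$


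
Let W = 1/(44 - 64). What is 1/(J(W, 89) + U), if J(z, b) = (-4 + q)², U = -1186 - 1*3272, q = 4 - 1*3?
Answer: -1/4449 ≈ -0.00022477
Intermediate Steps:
q = 1 (q = 4 - 3 = 1)
U = -4458 (U = -1186 - 3272 = -4458)
W = -1/20 (W = 1/(-20) = -1/20 ≈ -0.050000)
J(z, b) = 9 (J(z, b) = (-4 + 1)² = (-3)² = 9)
1/(J(W, 89) + U) = 1/(9 - 4458) = 1/(-4449) = -1/4449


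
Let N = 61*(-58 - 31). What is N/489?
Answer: -5429/489 ≈ -11.102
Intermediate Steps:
N = -5429 (N = 61*(-89) = -5429)
N/489 = -5429/489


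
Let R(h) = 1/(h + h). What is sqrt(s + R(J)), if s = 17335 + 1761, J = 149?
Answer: sqrt(1695801482)/298 ≈ 138.19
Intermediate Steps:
s = 19096
R(h) = 1/(2*h)
sqrt(s + R(J)) = sqrt(19096 + (1/2)/149) = sqrt(19096 + (1/2)*(1/149)) = sqrt(19096 + 1/298) = sqrt(5690609/298) = sqrt(1695801482)/298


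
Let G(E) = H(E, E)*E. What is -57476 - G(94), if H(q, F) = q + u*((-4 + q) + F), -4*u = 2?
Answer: -57664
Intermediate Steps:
u = -½ (u = -¼*2 = -½ ≈ -0.50000)
H(q, F) = 2 + q/2 - F/2 (H(q, F) = q - ((-4 + q) + F)/2 = q - (-4 + F + q)/2 = q + (2 - F/2 - q/2) = 2 + q/2 - F/2)
G(E) = 2*E (G(E) = (2 + E/2 - E/2)*E = 2*E)
-57476 - G(94) = -57476 - 2*94 = -57476 - 1*188 = -57476 - 188 = -57664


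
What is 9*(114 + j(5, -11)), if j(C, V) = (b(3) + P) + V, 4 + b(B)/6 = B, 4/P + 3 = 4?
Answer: 909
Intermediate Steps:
P = 4 (P = 4/(-3 + 4) = 4/1 = 4*1 = 4)
b(B) = -24 + 6*B
j(C, V) = -2 + V (j(C, V) = ((-24 + 6*3) + 4) + V = ((-24 + 18) + 4) + V = (-6 + 4) + V = -2 + V)
9*(114 + j(5, -11)) = 9*(114 + (-2 - 11)) = 9*(114 - 13) = 9*101 = 909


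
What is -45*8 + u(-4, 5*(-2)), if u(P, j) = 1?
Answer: -359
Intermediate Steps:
-45*8 + u(-4, 5*(-2)) = -45*8 + 1 = -360 + 1 = -359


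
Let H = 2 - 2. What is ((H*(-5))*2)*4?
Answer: 0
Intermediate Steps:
H = 0
((H*(-5))*2)*4 = ((0*(-5))*2)*4 = (0*2)*4 = 0*4 = 0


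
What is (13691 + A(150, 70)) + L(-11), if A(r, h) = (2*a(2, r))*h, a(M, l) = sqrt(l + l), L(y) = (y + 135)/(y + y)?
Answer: 150539/11 + 1400*sqrt(3) ≈ 16110.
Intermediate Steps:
L(y) = (135 + y)/(2*y) (L(y) = (135 + y)/((2*y)) = (135 + y)*(1/(2*y)) = (135 + y)/(2*y))
a(M, l) = sqrt(2)*sqrt(l) (a(M, l) = sqrt(2*l) = sqrt(2)*sqrt(l))
A(r, h) = 2*h*sqrt(2)*sqrt(r) (A(r, h) = (2*(sqrt(2)*sqrt(r)))*h = (2*sqrt(2)*sqrt(r))*h = 2*h*sqrt(2)*sqrt(r))
(13691 + A(150, 70)) + L(-11) = (13691 + 2*70*sqrt(2)*sqrt(150)) + (1/2)*(135 - 11)/(-11) = (13691 + 2*70*sqrt(2)*(5*sqrt(6))) + (1/2)*(-1/11)*124 = (13691 + 1400*sqrt(3)) - 62/11 = 150539/11 + 1400*sqrt(3)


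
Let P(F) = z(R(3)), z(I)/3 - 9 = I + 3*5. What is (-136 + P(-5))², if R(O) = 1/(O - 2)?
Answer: 3721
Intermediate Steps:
R(O) = 1/(-2 + O)
z(I) = 72 + 3*I (z(I) = 27 + 3*(I + 3*5) = 27 + 3*(I + 15) = 27 + 3*(15 + I) = 27 + (45 + 3*I) = 72 + 3*I)
P(F) = 75 (P(F) = 72 + 3/(-2 + 3) = 72 + 3/1 = 72 + 3*1 = 72 + 3 = 75)
(-136 + P(-5))² = (-136 + 75)² = (-61)² = 3721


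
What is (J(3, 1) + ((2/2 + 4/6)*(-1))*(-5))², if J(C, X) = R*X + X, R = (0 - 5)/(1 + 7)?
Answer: 43681/576 ≈ 75.835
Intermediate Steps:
R = -5/8 ≈ -0.62500
J(C, X) = 3*X/8 (J(C, X) = -5*X/8 + X = 3*X/8)
(J(3, 1) + ((2/2 + 4/6)*(-1))*(-5))² = ((3/8)*1 + ((2/2 + 4/6)*(-1))*(-5))² = (3/8 + ((2*(½) + 4*(⅙))*(-1))*(-5))² = (3/8 + ((1 + ⅔)*(-1))*(-5))² = (3/8 + ((5/3)*(-1))*(-5))² = (3/8 - 5/3*(-5))² = (3/8 + 25/3)² = (209/24)² = 43681/576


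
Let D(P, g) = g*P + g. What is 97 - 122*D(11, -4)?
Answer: 5953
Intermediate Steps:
D(P, g) = g + P*g (D(P, g) = P*g + g = g + P*g)
97 - 122*D(11, -4) = 97 - (-488)*(1 + 11) = 97 - (-488)*12 = 97 - 122*(-48) = 97 + 5856 = 5953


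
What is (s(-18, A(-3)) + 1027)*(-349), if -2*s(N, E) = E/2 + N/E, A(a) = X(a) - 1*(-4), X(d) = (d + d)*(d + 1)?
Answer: -5715573/16 ≈ -3.5722e+5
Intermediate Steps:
X(d) = 2*d*(1 + d) (X(d) = (2*d)*(1 + d) = 2*d*(1 + d))
A(a) = 4 + 2*a*(1 + a) (A(a) = 2*a*(1 + a) - 1*(-4) = 2*a*(1 + a) + 4 = 4 + 2*a*(1 + a))
s(N, E) = -E/4 - N/(2*E) (s(N, E) = -(E/2 + N/E)/2 = -E/4 - N/(2*E))
(s(-18, A(-3)) + 1027)*(-349) = ((-(4 + 2*(-3)*(1 - 3))/4 - 1/2*(-18)/(4 + 2*(-3)*(1 - 3))) + 1027)*(-349) = ((-(4 + 2*(-3)*(-2))/4 - 1/2*(-18)/(4 + 2*(-3)*(-2))) + 1027)*(-349) = ((-(4 + 12)/4 - 1/2*(-18)/(4 + 12)) + 1027)*(-349) = ((-1/4*16 - 1/2*(-18)/16) + 1027)*(-349) = ((-4 - 1/2*(-18)*1/16) + 1027)*(-349) = ((-4 + 9/16) + 1027)*(-349) = (-55/16 + 1027)*(-349) = (16377/16)*(-349) = -5715573/16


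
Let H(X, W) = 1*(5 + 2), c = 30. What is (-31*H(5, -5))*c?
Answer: -6510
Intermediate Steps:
H(X, W) = 7 (H(X, W) = 1*7 = 7)
(-31*H(5, -5))*c = -31*7*30 = -217*30 = -6510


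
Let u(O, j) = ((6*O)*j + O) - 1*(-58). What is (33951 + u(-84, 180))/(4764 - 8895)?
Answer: 56795/4131 ≈ 13.748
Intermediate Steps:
u(O, j) = 58 + O + 6*O*j (u(O, j) = (6*O*j + O) + 58 = (O + 6*O*j) + 58 = 58 + O + 6*O*j)
(33951 + u(-84, 180))/(4764 - 8895) = (33951 + (58 - 84 + 6*(-84)*180))/(4764 - 8895) = (33951 + (58 - 84 - 90720))/(-4131) = (33951 - 90746)*(-1/4131) = -56795*(-1/4131) = 56795/4131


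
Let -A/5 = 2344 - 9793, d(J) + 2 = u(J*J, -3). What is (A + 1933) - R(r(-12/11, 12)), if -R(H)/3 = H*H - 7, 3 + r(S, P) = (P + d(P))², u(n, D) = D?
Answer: 45505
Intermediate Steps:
d(J) = -5 (d(J) = -2 - 3 = -5)
A = 37245 (A = -5*(2344 - 9793) = -5*(-7449) = 37245)
r(S, P) = -3 + (-5 + P)² (r(S, P) = -3 + (P - 5)² = -3 + (-5 + P)²)
R(H) = 21 - 3*H² (R(H) = -3*(H*H - 7) = -3*(H² - 7) = -3*(-7 + H²) = 21 - 3*H²)
(A + 1933) - R(r(-12/11, 12)) = (37245 + 1933) - (21 - 3*(-3 + (-5 + 12)²)²) = 39178 - (21 - 3*(-3 + 7²)²) = 39178 - (21 - 3*(-3 + 49)²) = 39178 - (21 - 3*46²) = 39178 - (21 - 3*2116) = 39178 - (21 - 6348) = 39178 - 1*(-6327) = 39178 + 6327 = 45505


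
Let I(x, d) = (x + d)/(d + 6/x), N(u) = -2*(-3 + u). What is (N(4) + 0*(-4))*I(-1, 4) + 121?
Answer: 124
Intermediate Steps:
N(u) = 6 - 2*u
I(x, d) = (d + x)/(d + 6/x)
(N(4) + 0*(-4))*I(-1, 4) + 121 = ((6 - 2*4) + 0*(-4))*(-(4 - 1)/(6 + 4*(-1))) + 121 = ((6 - 8) + 0)*(-1*3/(6 - 4)) + 121 = (-2 + 0)*(-1*3/2) + 121 = -(-2)*3/2 + 121 = -2*(-3/2) + 121 = 3 + 121 = 124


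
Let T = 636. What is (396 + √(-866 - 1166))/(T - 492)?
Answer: 11/4 + I*√127/36 ≈ 2.75 + 0.31304*I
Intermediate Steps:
(396 + √(-866 - 1166))/(T - 492) = (396 + √(-866 - 1166))/(636 - 492) = (396 + √(-2032))/144 = (396 + 4*I*√127)*(1/144) = 11/4 + I*√127/36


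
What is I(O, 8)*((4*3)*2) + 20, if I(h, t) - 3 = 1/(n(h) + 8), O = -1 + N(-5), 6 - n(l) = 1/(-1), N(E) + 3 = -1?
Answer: 468/5 ≈ 93.600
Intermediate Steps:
N(E) = -4 (N(E) = -3 - 1 = -4)
n(l) = 7 (n(l) = 6 - 1/(-1) = 6 - 1*(-1) = 6 + 1 = 7)
O = -5 (O = -1 - 4 = -5)
I(h, t) = 46/15 (I(h, t) = 3 + 1/(7 + 8) = 3 + 1/15 = 46/15)
I(O, 8)*((4*3)*2) + 20 = 46*((4*3)*2)/15 + 20 = 46*(12*2)/15 + 20 = (46/15)*24 + 20 = 368/5 + 20 = 468/5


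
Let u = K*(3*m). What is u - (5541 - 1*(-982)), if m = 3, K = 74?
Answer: -5857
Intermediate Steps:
u = 666 (u = 74*(3*3) = 74*9 = 666)
u - (5541 - 1*(-982)) = 666 - (5541 - 1*(-982)) = 666 - (5541 + 982) = 666 - 1*6523 = 666 - 6523 = -5857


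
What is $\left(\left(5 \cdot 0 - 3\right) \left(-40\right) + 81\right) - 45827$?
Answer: $-45626$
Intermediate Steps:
$\left(\left(5 \cdot 0 - 3\right) \left(-40\right) + 81\right) - 45827 = \left(\left(0 - 3\right) \left(-40\right) + 81\right) - 45827 = \left(\left(-3\right) \left(-40\right) + 81\right) - 45827 = \left(120 + 81\right) - 45827 = 201 - 45827 = -45626$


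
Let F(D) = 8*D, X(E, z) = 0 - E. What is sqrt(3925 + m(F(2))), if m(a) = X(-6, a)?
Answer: sqrt(3931) ≈ 62.698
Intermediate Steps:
X(E, z) = -E
m(a) = 6 (m(a) = -1*(-6) = 6)
sqrt(3925 + m(F(2))) = sqrt(3925 + 6) = sqrt(3931)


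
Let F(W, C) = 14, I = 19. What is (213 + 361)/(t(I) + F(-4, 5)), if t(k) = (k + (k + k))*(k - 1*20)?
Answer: -574/43 ≈ -13.349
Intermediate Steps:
t(k) = 3*k*(-20 + k) (t(k) = (k + 2*k)*(k - 20) = (3*k)*(-20 + k) = 3*k*(-20 + k))
(213 + 361)/(t(I) + F(-4, 5)) = (213 + 361)/(3*19*(-20 + 19) + 14) = 574/(3*19*(-1) + 14) = 574/(-57 + 14) = 574/(-43) = 574*(-1/43) = -574/43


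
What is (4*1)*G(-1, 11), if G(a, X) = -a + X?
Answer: 48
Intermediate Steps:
G(a, X) = X - a
(4*1)*G(-1, 11) = (4*1)*(11 - 1*(-1)) = 4*(11 + 1) = 4*12 = 48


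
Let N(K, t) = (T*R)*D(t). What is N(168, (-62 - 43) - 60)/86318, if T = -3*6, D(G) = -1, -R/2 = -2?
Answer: 36/43159 ≈ 0.00083413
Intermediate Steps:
R = 4 (R = -2*(-2) = 4)
T = -18
N(K, t) = 72 (N(K, t) = -18*4*(-1) = -72*(-1) = 72)
N(168, (-62 - 43) - 60)/86318 = 72/86318 = 72*(1/86318) = 36/43159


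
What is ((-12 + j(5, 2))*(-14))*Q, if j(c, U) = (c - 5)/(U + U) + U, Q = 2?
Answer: 280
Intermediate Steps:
j(c, U) = U + (-5 + c)/(2*U) (j(c, U) = (-5 + c)/((2*U)) + U = (-5 + c)*(1/(2*U)) + U = (-5 + c)/(2*U) + U = U + (-5 + c)/(2*U))
((-12 + j(5, 2))*(-14))*Q = ((-12 + (½)*(-5 + 5 + 2*2²)/2)*(-14))*2 = ((-12 + (½)*(½)*(-5 + 5 + 2*4))*(-14))*2 = ((-12 + (½)*(½)*(-5 + 5 + 8))*(-14))*2 = ((-12 + (½)*(½)*8)*(-14))*2 = ((-12 + 2)*(-14))*2 = -10*(-14)*2 = 140*2 = 280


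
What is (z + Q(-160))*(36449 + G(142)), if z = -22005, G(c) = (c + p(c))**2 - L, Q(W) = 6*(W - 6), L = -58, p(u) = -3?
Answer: -1284099828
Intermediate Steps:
Q(W) = -36 + 6*W (Q(W) = 6*(-6 + W) = -36 + 6*W)
G(c) = 58 + (-3 + c)**2 (G(c) = (c - 3)**2 - 1*(-58) = (-3 + c)**2 + 58 = 58 + (-3 + c)**2)
(z + Q(-160))*(36449 + G(142)) = (-22005 + (-36 + 6*(-160)))*(36449 + (58 + (-3 + 142)**2)) = (-22005 + (-36 - 960))*(36449 + (58 + 139**2)) = (-22005 - 996)*(36449 + (58 + 19321)) = -23001*(36449 + 19379) = -23001*55828 = -1284099828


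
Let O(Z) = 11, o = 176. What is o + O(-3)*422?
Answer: 4818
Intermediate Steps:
o + O(-3)*422 = 176 + 11*422 = 176 + 4642 = 4818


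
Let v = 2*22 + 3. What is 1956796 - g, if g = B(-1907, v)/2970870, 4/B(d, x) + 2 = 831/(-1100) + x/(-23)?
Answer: 70582069907295196/36070223931 ≈ 1.9568e+6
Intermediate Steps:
v = 47 (v = 44 + 3 = 47)
B(d, x) = 4/(-3031/1100 - x/23) (B(d, x) = 4/(-2 + (831/(-1100) + x/(-23))) = 4/(-2 + (831*(-1/1100) + x*(-1/23))) = 4/(-2 + (-831/1100 - x/23)) = 4/(-3031/1100 - x/23))
g = -10120/36070223931 (g = -101200/(69713 + 1100*47)/2970870 = -101200/(69713 + 51700)*(1/2970870) = -101200/121413*(1/2970870) = -101200*1/121413*(1/2970870) = -101200/121413*1/2970870 = -10120/36070223931 ≈ -2.8056e-7)
1956796 - g = 1956796 - 1*(-10120/36070223931) = 1956796 + 10120/36070223931 = 70582069907295196/36070223931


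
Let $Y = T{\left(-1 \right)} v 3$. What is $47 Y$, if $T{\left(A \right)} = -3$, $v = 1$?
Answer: $-423$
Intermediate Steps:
$Y = -9$ ($Y = \left(-3\right) 1 \cdot 3 = \left(-3\right) 3 = -9$)
$47 Y = 47 \left(-9\right) = -423$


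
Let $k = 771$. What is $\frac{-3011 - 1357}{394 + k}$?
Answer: $- \frac{4368}{1165} \approx -3.7494$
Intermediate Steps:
$\frac{-3011 - 1357}{394 + k} = \frac{-3011 - 1357}{394 + 771} = - \frac{4368}{1165}$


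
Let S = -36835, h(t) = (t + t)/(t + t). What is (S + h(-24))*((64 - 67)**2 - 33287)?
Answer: 1225761852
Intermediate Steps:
h(t) = 1 (h(t) = (2*t)/((2*t)) = (2*t)*(1/(2*t)) = 1)
(S + h(-24))*((64 - 67)**2 - 33287) = (-36835 + 1)*((64 - 67)**2 - 33287) = -36834*((-3)**2 - 33287) = -36834*(9 - 33287) = -36834*(-33278) = 1225761852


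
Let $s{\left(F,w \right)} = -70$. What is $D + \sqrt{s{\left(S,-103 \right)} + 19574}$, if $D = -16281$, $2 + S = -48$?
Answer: $-16281 + 4 \sqrt{1219} \approx -16141.0$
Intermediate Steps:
$S = -50$ ($S = -2 - 48 = -50$)
$D + \sqrt{s{\left(S,-103 \right)} + 19574} = -16281 + \sqrt{-70 + 19574} = -16281 + \sqrt{19504} = -16281 + 4 \sqrt{1219}$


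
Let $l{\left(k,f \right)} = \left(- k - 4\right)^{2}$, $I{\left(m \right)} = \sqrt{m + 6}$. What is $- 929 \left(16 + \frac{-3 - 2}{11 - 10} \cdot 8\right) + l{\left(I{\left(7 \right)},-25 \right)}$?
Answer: $22325 + 8 \sqrt{13} \approx 22354.0$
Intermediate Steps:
$I{\left(m \right)} = \sqrt{6 + m}$
$l{\left(k,f \right)} = \left(-4 - k\right)^{2}$
$- 929 \left(16 + \frac{-3 - 2}{11 - 10} \cdot 8\right) + l{\left(I{\left(7 \right)},-25 \right)} = - 929 \left(16 + \frac{-3 - 2}{11 - 10} \cdot 8\right) + \left(4 + \sqrt{6 + 7}\right)^{2} = - 929 \left(16 + - \frac{5}{1} \cdot 8\right) + \left(4 + \sqrt{13}\right)^{2} = - 929 \left(16 + \left(-5\right) 1 \cdot 8\right) + \left(4 + \sqrt{13}\right)^{2} = - 929 \left(16 - 40\right) + \left(4 + \sqrt{13}\right)^{2} = \left(-929\right) \left(-24\right) + \left(4 + \sqrt{13}\right)^{2} = 22296 + \left(4 + \sqrt{13}\right)^{2}$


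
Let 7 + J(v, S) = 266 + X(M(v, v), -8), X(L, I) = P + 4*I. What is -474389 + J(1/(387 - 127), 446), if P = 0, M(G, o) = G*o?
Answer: -474162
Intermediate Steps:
X(L, I) = 4*I (X(L, I) = 0 + 4*I = 4*I)
J(v, S) = 227 (J(v, S) = -7 + (266 + 4*(-8)) = -7 + (266 - 32) = -7 + 234 = 227)
-474389 + J(1/(387 - 127), 446) = -474389 + 227 = -474162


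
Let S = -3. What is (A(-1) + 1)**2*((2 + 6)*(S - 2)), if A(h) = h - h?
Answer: -40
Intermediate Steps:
A(h) = 0
(A(-1) + 1)**2*((2 + 6)*(S - 2)) = (0 + 1)**2*((2 + 6)*(-3 - 2)) = 1**2*(8*(-5)) = 1*(-40) = -40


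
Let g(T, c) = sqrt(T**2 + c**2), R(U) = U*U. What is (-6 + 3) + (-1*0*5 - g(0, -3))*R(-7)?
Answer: -150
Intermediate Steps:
R(U) = U**2
(-6 + 3) + (-1*0*5 - g(0, -3))*R(-7) = (-6 + 3) + (-1*0*5 - sqrt(0**2 + (-3)**2))*(-7)**2 = -3 + (0*5 - sqrt(0 + 9))*49 = -3 + (0 - sqrt(9))*49 = -3 + (0 - 1*3)*49 = -3 + (0 - 3)*49 = -3 - 3*49 = -3 - 147 = -150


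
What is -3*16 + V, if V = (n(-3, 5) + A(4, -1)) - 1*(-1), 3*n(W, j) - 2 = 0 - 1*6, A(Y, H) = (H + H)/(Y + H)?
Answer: -49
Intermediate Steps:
A(Y, H) = 2*H/(H + Y) (A(Y, H) = (2*H)/(H + Y) = 2*H/(H + Y))
n(W, j) = -4/3 (n(W, j) = 2/3 + (0 - 1*6)/3 = 2/3 + (0 - 6)/3 = 2/3 + (1/3)*(-6) = 2/3 - 2 = -4/3)
V = -1 (V = (-4/3 + 2*(-1)/(-1 + 4)) - 1*(-1) = (-4/3 + 2*(-1)/3) + 1 = (-4/3 + 2*(-1)*(1/3)) + 1 = (-4/3 - 2/3) + 1 = -2 + 1 = -1)
-3*16 + V = -3*16 - 1 = -48 - 1 = -49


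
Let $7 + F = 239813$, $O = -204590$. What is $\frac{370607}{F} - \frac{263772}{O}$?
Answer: $\frac{69538297181}{24530954770} \approx 2.8347$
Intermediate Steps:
$F = 239806$ ($F = -7 + 239813 = 239806$)
$\frac{370607}{F} - \frac{263772}{O} = \frac{370607}{239806} - \frac{263772}{-204590} = 370607 \cdot \frac{1}{239806} - - \frac{131886}{102295} = \frac{370607}{239806} + \frac{131886}{102295} = \frac{69538297181}{24530954770}$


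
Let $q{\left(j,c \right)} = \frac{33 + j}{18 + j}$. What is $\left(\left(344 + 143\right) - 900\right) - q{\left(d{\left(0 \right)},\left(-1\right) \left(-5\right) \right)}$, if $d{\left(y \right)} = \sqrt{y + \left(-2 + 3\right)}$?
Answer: $- \frac{7881}{19} \approx -414.79$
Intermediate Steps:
$d{\left(y \right)} = \sqrt{1 + y}$ ($d{\left(y \right)} = \sqrt{y + 1} = \sqrt{1 + y}$)
$q{\left(j,c \right)} = \frac{33 + j}{18 + j}$
$\left(\left(344 + 143\right) - 900\right) - q{\left(d{\left(0 \right)},\left(-1\right) \left(-5\right) \right)} = \left(\left(344 + 143\right) - 900\right) - \frac{33 + \sqrt{1 + 0}}{18 + \sqrt{1 + 0}} = \left(487 - 900\right) - \frac{33 + \sqrt{1}}{18 + \sqrt{1}} = -413 - \frac{33 + 1}{18 + 1} = -413 - \frac{1}{19} \cdot 34 = -413 - \frac{34}{19} = - \frac{7881}{19}$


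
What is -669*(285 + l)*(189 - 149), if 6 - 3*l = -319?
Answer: -10525600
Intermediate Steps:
l = 325/3 (l = 2 - 1/3*(-319) = 2 + 319/3 = 325/3 ≈ 108.33)
-669*(285 + l)*(189 - 149) = -669*(285 + 325/3)*(189 - 149) = -263140*40 = -669*47200/3 = -10525600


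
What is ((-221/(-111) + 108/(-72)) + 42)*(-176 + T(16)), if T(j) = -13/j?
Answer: -8895319/1184 ≈ -7512.9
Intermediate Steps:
((-221/(-111) + 108/(-72)) + 42)*(-176 + T(16)) = ((-221/(-111) + 108/(-72)) + 42)*(-176 - 13/16) = ((-221*(-1/111) + 108*(-1/72)) + 42)*(-176 - 13*1/16) = ((221/111 - 3/2) + 42)*(-176 - 13/16) = (109/222 + 42)*(-2829/16) = (9433/222)*(-2829/16) = -8895319/1184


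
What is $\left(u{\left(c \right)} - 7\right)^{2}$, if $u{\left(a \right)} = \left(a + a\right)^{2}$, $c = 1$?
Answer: $9$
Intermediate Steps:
$u{\left(a \right)} = 4 a^{2}$ ($u{\left(a \right)} = \left(2 a\right)^{2} = 4 a^{2}$)
$\left(u{\left(c \right)} - 7\right)^{2} = \left(4 \cdot 1^{2} - 7\right)^{2} = \left(4 \cdot 1 - 7\right)^{2} = \left(4 - 7\right)^{2} = \left(-3\right)^{2} = 9$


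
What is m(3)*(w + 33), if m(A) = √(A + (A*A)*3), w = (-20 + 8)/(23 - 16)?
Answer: 219*√30/7 ≈ 171.36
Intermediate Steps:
w = -12/7 ≈ -1.7143
m(A) = √(A + 3*A²) (m(A) = √(A + A²*3) = √(A + 3*A²))
m(3)*(w + 33) = √(3*(1 + 3*3))*(-12/7 + 33) = √(3*(1 + 9))*(219/7) = √(3*10)*(219/7) = √30*(219/7) = 219*√30/7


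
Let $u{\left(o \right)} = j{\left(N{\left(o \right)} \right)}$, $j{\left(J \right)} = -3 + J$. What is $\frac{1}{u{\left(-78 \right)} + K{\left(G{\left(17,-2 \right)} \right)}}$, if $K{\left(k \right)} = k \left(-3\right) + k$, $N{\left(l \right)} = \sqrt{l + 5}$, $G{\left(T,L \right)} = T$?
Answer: $- \frac{37}{1442} - \frac{i \sqrt{73}}{1442} \approx -0.025659 - 0.0059251 i$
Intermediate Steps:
$N{\left(l \right)} = \sqrt{5 + l}$
$u{\left(o \right)} = -3 + \sqrt{5 + o}$
$K{\left(k \right)} = - 2 k$ ($K{\left(k \right)} = - 3 k + k = - 2 k$)
$\frac{1}{u{\left(-78 \right)} + K{\left(G{\left(17,-2 \right)} \right)}} = \frac{1}{\left(-3 + \sqrt{5 - 78}\right) - 34} = \frac{1}{\left(-3 + \sqrt{-73}\right) - 34} = \frac{1}{\left(-3 + i \sqrt{73}\right) - 34} = \frac{1}{-37 + i \sqrt{73}}$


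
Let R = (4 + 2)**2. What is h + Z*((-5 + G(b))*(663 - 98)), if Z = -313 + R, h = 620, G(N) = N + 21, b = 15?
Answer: -4851035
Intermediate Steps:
G(N) = 21 + N
R = 36 (R = 6**2 = 36)
Z = -277 (Z = -313 + 36 = -277)
h + Z*((-5 + G(b))*(663 - 98)) = 620 - 277*(-5 + (21 + 15))*(663 - 98) = 620 - 277*(-5 + 36)*565 = 620 - 8587*565 = 620 - 277*17515 = 620 - 4851655 = -4851035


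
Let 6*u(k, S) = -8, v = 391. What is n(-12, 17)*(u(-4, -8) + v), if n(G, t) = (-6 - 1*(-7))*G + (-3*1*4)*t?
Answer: -84168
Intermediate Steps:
u(k, S) = -4/3 (u(k, S) = (1/6)*(-8) = -4/3)
n(G, t) = G - 12*t (n(G, t) = (-6 + 7)*G + (-3*4)*t = 1*G - 12*t = G - 12*t)
n(-12, 17)*(u(-4, -8) + v) = (-12 - 12*17)*(-4/3 + 391) = (-12 - 204)*(1169/3) = -216*1169/3 = -84168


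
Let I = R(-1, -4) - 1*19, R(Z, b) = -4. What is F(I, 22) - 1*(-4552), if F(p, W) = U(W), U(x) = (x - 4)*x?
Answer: 4948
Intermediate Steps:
U(x) = x*(-4 + x) (U(x) = (-4 + x)*x = x*(-4 + x))
I = -23 (I = -4 - 1*19 = -4 - 19 = -23)
F(p, W) = W*(-4 + W)
F(I, 22) - 1*(-4552) = 22*(-4 + 22) - 1*(-4552) = 22*18 + 4552 = 396 + 4552 = 4948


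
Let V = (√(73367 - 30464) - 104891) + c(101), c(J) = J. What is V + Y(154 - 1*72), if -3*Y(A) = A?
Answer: -314452/3 + 3*√4767 ≈ -1.0461e+5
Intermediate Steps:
Y(A) = -A/3
V = -104790 + 3*√4767 (V = (√(73367 - 30464) - 104891) + 101 = (√42903 - 104891) + 101 = (3*√4767 - 104891) + 101 = (-104891 + 3*√4767) + 101 = -104790 + 3*√4767 ≈ -1.0458e+5)
V + Y(154 - 1*72) = (-104790 + 3*√4767) - (154 - 1*72)/3 = (-104790 + 3*√4767) - (154 - 72)/3 = (-104790 + 3*√4767) - ⅓*82 = (-104790 + 3*√4767) - 82/3 = -314452/3 + 3*√4767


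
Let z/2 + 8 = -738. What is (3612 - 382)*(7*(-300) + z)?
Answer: -11602160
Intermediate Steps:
z = -1492 (z = -16 + 2*(-738) = -16 - 1476 = -1492)
(3612 - 382)*(7*(-300) + z) = (3612 - 382)*(7*(-300) - 1492) = 3230*(-2100 - 1492) = 3230*(-3592) = -11602160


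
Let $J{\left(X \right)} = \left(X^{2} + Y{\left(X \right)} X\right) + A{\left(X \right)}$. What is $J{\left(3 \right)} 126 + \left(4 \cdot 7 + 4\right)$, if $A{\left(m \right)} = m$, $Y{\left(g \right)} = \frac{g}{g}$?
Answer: $1922$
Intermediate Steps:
$Y{\left(g \right)} = 1$
$J{\left(X \right)} = X^{2} + 2 X$ ($J{\left(X \right)} = \left(X^{2} + 1 X\right) + X = \left(X^{2} + X\right) + X = \left(X + X^{2}\right) + X = X^{2} + 2 X$)
$J{\left(3 \right)} 126 + \left(4 \cdot 7 + 4\right) = 3 \left(2 + 3\right) 126 + \left(4 \cdot 7 + 4\right) = 3 \cdot 5 \cdot 126 + \left(28 + 4\right) = 15 \cdot 126 + 32 = 1890 + 32 = 1922$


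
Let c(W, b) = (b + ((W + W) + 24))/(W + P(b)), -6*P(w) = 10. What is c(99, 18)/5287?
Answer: 180/385951 ≈ 0.00046638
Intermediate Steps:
P(w) = -5/3 (P(w) = -⅙*10 = -5/3)
c(W, b) = (24 + b + 2*W)/(-5/3 + W) (c(W, b) = (b + ((W + W) + 24))/(W - 5/3) = (b + (2*W + 24))/(-5/3 + W) = (b + (24 + 2*W))/(-5/3 + W) = (24 + b + 2*W)/(-5/3 + W))
c(99, 18)/5287 = (3*(24 + 18 + 2*99)/(-5 + 3*99))/5287 = (3*(24 + 18 + 198)/(-5 + 297))*(1/5287) = (3*240/292)*(1/5287) = (3*(1/292)*240)*(1/5287) = (180/73)*(1/5287) = 180/385951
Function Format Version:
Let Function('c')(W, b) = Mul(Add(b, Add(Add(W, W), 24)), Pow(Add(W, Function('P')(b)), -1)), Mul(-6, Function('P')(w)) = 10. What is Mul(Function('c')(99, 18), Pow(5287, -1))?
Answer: Rational(180, 385951) ≈ 0.00046638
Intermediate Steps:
Function('P')(w) = Rational(-5, 3) (Function('P')(w) = Mul(Rational(-1, 6), 10) = Rational(-5, 3))
Function('c')(W, b) = Mul(Pow(Add(Rational(-5, 3), W), -1), Add(24, b, Mul(2, W))) (Function('c')(W, b) = Mul(Add(b, Add(Add(W, W), 24)), Pow(Add(W, Rational(-5, 3)), -1)) = Mul(Add(b, Add(Mul(2, W), 24)), Pow(Add(Rational(-5, 3), W), -1)) = Mul(Add(b, Add(24, Mul(2, W))), Pow(Add(Rational(-5, 3), W), -1)) = Mul(Add(24, b, Mul(2, W)), Pow(Add(Rational(-5, 3), W), -1)) = Mul(Pow(Add(Rational(-5, 3), W), -1), Add(24, b, Mul(2, W))))
Mul(Function('c')(99, 18), Pow(5287, -1)) = Mul(Mul(3, Pow(Add(-5, Mul(3, 99)), -1), Add(24, 18, Mul(2, 99))), Pow(5287, -1)) = Mul(Mul(3, Pow(Add(-5, 297), -1), Add(24, 18, 198)), Rational(1, 5287)) = Mul(Mul(3, Pow(292, -1), 240), Rational(1, 5287)) = Mul(Mul(3, Rational(1, 292), 240), Rational(1, 5287)) = Mul(Rational(180, 73), Rational(1, 5287)) = Rational(180, 385951)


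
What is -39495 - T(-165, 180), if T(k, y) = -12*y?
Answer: -37335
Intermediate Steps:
-39495 - T(-165, 180) = -39495 - (-12)*180 = -39495 - 1*(-2160) = -39495 + 2160 = -37335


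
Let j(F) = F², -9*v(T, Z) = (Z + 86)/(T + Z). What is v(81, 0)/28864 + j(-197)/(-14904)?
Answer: -630103913/241981344 ≈ -2.6039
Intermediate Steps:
v(T, Z) = -(86 + Z)/(9*(T + Z)) (v(T, Z) = -(Z + 86)/(9*(T + Z)) = -(86 + Z)/(9*(T + Z)))
v(81, 0)/28864 + j(-197)/(-14904) = ((-86 - 1*0)/(9*(81 + 0)))/28864 + (-197)²/(-14904) = ((⅑)*(-86 + 0)/81)*(1/28864) + 38809*(-1/14904) = ((⅑)*(1/81)*(-86))*(1/28864) - 38809/14904 = -86/729*1/28864 - 38809/14904 = -43/10520928 - 38809/14904 = -630103913/241981344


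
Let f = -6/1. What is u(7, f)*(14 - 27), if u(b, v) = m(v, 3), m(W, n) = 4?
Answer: -52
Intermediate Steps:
f = -6 (f = -6*1 = -6)
u(b, v) = 4
u(7, f)*(14 - 27) = 4*(14 - 27) = 4*(-13) = -52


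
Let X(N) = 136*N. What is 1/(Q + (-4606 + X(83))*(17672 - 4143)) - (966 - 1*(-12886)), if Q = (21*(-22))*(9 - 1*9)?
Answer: -1252231576855/90400778 ≈ -13852.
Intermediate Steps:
Q = 0 (Q = -462*(9 - 9) = -462*0 = 0)
1/(Q + (-4606 + X(83))*(17672 - 4143)) - (966 - 1*(-12886)) = 1/(0 + (-4606 + 136*83)*(17672 - 4143)) - (966 - 1*(-12886)) = 1/(0 + (-4606 + 11288)*13529) - (966 + 12886) = 1/(0 + 6682*13529) - 1*13852 = 1/(0 + 90400778) - 13852 = 1/90400778 - 13852 = -1252231576855/90400778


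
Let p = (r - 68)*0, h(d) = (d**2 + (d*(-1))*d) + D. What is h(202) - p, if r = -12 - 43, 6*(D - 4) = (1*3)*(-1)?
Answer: 7/2 ≈ 3.5000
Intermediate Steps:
D = 7/2 (D = 4 + ((1*3)*(-1))/6 = 4 + (3*(-1))/6 = 4 + (1/6)*(-3) = 4 - 1/2 = 7/2 ≈ 3.5000)
h(d) = 7/2 (h(d) = (d**2 + (d*(-1))*d) + 7/2 = (d**2 + (-d)*d) + 7/2 = (d**2 - d**2) + 7/2 = 0 + 7/2 = 7/2)
r = -55
p = 0 (p = (-55 - 68)*0 = -123*0 = 0)
h(202) - p = 7/2 - 1*0 = 7/2 + 0 = 7/2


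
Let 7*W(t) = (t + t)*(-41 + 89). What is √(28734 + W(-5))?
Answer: √1404606/7 ≈ 169.31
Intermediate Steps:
W(t) = 96*t/7 (W(t) = ((t + t)*(-41 + 89))/7 = ((2*t)*48)/7 = (96*t)/7 = 96*t/7)
√(28734 + W(-5)) = √(28734 + (96/7)*(-5)) = √(28734 - 480/7) = √(200658/7) = √1404606/7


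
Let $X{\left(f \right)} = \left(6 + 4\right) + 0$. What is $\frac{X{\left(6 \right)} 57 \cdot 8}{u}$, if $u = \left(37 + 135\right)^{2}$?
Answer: $\frac{285}{1849} \approx 0.15414$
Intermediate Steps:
$X{\left(f \right)} = 10$ ($X{\left(f \right)} = 10 + 0 = 10$)
$u = 29584$ ($u = 172^{2} = 29584$)
$\frac{X{\left(6 \right)} 57 \cdot 8}{u} = \frac{10 \cdot 57 \cdot 8}{29584} = 570 \cdot 8 \cdot \frac{1}{29584} = 4560 \cdot \frac{1}{29584} = \frac{285}{1849}$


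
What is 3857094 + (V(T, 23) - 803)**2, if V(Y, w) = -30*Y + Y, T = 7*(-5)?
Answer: 3902038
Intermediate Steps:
T = -35
V(Y, w) = -29*Y
3857094 + (V(T, 23) - 803)**2 = 3857094 + (-29*(-35) - 803)**2 = 3857094 + (1015 - 803)**2 = 3857094 + 212**2 = 3857094 + 44944 = 3902038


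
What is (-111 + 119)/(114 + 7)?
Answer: 8/121 ≈ 0.066116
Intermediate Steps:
(-111 + 119)/(114 + 7) = 8/121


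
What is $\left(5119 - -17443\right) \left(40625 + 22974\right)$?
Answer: $1434920638$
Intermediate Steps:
$\left(5119 - -17443\right) \left(40625 + 22974\right) = \left(5119 + \left(-1538 + 18981\right)\right) 63599 = \left(5119 + 17443\right) 63599 = 22562 \cdot 63599 = 1434920638$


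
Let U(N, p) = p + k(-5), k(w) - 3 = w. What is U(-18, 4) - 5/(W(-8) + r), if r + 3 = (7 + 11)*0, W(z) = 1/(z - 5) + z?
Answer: 353/144 ≈ 2.4514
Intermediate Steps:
k(w) = 3 + w
W(z) = z + 1/(-5 + z) (W(z) = 1/(-5 + z) + z = z + 1/(-5 + z))
U(N, p) = -2 + p (U(N, p) = p + (3 - 5) = p - 2 = -2 + p)
r = -3 (r = -3 + (7 + 11)*0 = -3 + 18*0 = -3 + 0 = -3)
U(-18, 4) - 5/(W(-8) + r) = (-2 + 4) - 5/((1 + (-8)**2 - 5*(-8))/(-5 - 8) - 3) = 2 - 5/((1 + 64 + 40)/(-13) - 3) = 2 - 5/(-1/13*105 - 3) = 2 - 5/(-105/13 - 3) = 2 - 5/(-144/13) = 2 - 13/144*(-5) = 2 + 65/144 = 353/144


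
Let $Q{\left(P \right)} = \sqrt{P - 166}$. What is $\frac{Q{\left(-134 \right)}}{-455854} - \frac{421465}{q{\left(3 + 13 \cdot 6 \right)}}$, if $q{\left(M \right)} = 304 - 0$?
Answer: $- \frac{421465}{304} - \frac{5 i \sqrt{3}}{227927} \approx -1386.4 - 3.7996 \cdot 10^{-5} i$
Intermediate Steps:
$Q{\left(P \right)} = \sqrt{-166 + P}$
$q{\left(M \right)} = 304$ ($q{\left(M \right)} = 304 + 0 = 304$)
$\frac{Q{\left(-134 \right)}}{-455854} - \frac{421465}{q{\left(3 + 13 \cdot 6 \right)}} = \frac{\sqrt{-166 - 134}}{-455854} - \frac{421465}{304} = \sqrt{-300} \left(- \frac{1}{455854}\right) - \frac{421465}{304} = 10 i \sqrt{3} \left(- \frac{1}{455854}\right) - \frac{421465}{304} = - \frac{5 i \sqrt{3}}{227927} - \frac{421465}{304} = - \frac{421465}{304} - \frac{5 i \sqrt{3}}{227927}$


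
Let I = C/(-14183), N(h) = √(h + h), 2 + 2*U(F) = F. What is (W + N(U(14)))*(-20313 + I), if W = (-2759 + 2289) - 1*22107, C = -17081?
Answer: 6504031784246/14183 - 576164396*√3/14183 ≈ 4.5851e+8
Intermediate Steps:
U(F) = -1 + F/2
W = -22577 (W = -470 - 22107 = -22577)
N(h) = √2*√h (N(h) = √(2*h) = √2*√h)
I = 17081/14183 (I = -17081/(-14183) = -17081*(-1/14183) = 17081/14183 ≈ 1.2043)
(W + N(U(14)))*(-20313 + I) = (-22577 + √2*√(-1 + (½)*14))*(-20313 + 17081/14183) = (-22577 + √2*√(-1 + 7))*(-288082198/14183) = (-22577 + √2*√6)*(-288082198/14183) = (-22577 + 2*√3)*(-288082198/14183) = 6504031784246/14183 - 576164396*√3/14183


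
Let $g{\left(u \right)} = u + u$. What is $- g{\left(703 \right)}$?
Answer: $-1406$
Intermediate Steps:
$g{\left(u \right)} = 2 u$
$- g{\left(703 \right)} = - 2 \cdot 703 = \left(-1\right) 1406 = -1406$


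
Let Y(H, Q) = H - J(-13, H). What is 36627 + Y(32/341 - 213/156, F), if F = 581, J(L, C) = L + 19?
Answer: 649341025/17732 ≈ 36620.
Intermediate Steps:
J(L, C) = 19 + L
Y(H, Q) = -6 + H (Y(H, Q) = H - (19 - 13) = H - 1*6 = H - 6 = -6 + H)
36627 + Y(32/341 - 213/156, F) = 36627 + (-6 + (32/341 - 213/156)) = 36627 + (-6 + (32*(1/341) - 213*1/156)) = 36627 + (-6 + (32/341 - 71/52)) = 36627 + (-6 - 22547/17732) = 36627 - 128939/17732 = 649341025/17732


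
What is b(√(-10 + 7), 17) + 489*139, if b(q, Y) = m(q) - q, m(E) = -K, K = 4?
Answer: 67967 - I*√3 ≈ 67967.0 - 1.732*I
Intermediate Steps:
m(E) = -4 (m(E) = -1*4 = -4)
b(q, Y) = -4 - q
b(√(-10 + 7), 17) + 489*139 = (-4 - √(-10 + 7)) + 489*139 = (-4 - √(-3)) + 67971 = (-4 - I*√3) + 67971 = 67967 - I*√3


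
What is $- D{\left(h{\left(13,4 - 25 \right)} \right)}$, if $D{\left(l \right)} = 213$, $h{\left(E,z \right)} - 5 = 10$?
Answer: $-213$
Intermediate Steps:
$h{\left(E,z \right)} = 15$ ($h{\left(E,z \right)} = 5 + 10 = 15$)
$- D{\left(h{\left(13,4 - 25 \right)} \right)} = \left(-1\right) 213 = -213$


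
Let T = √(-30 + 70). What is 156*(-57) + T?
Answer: -8892 + 2*√10 ≈ -8885.7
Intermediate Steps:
T = 2*√10 (T = √40 = 2*√10 ≈ 6.3246)
156*(-57) + T = 156*(-57) + 2*√10 = -8892 + 2*√10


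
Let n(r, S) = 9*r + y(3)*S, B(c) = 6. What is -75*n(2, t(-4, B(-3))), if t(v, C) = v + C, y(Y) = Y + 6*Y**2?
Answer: -9900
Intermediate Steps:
t(v, C) = C + v
n(r, S) = 9*r + 57*S (n(r, S) = 9*r + (3*(1 + 6*3))*S = 9*r + (3*(1 + 18))*S = 9*r + (3*19)*S = 9*r + 57*S)
-75*n(2, t(-4, B(-3))) = -75*(9*2 + 57*(6 - 4)) = -75*(18 + 57*2) = -75*(18 + 114) = -75*132 = -9900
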